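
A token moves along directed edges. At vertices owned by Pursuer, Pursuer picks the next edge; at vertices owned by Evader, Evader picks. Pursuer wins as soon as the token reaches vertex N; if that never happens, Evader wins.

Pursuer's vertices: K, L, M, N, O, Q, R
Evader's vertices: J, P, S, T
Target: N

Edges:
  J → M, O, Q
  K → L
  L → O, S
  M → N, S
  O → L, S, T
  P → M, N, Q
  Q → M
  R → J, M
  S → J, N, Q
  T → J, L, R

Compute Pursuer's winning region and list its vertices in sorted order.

M, N, P, Q, R

A0 = {N}
A1: add {M} — M (Pursuer) has M→N.
A2: add {Q, R} — Q (Pursuer) has Q→M; R (Pursuer) has R→M.
A3: add {P} — P (Evader): all of {M, N, Q} already in.
A4 = A3; e.g. J (Evader) can still go to O. Fixed point.
Pursuer's winning region = {M, N, P, Q, R}.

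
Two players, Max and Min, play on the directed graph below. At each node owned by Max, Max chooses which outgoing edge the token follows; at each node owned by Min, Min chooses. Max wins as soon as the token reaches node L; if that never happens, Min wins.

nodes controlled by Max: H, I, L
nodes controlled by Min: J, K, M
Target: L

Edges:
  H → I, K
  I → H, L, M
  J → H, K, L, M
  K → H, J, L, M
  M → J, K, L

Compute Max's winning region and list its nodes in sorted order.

H, I, L

A0 = {L}
A1: add {I} — I (Max) has I→L.
A2: add {H} — H (Max) has H→I.
A3 = A2; e.g. J (Min) can still go to K. Fixed point.
Max's winning region = {H, I, L}.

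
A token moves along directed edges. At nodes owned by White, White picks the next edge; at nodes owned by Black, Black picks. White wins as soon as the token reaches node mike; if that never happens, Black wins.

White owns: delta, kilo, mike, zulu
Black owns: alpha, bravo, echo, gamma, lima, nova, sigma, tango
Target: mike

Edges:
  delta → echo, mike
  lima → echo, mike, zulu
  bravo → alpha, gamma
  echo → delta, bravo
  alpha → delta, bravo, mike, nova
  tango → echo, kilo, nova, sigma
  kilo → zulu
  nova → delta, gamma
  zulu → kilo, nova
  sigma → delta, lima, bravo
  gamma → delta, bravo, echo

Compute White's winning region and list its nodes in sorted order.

A0 = {mike}
A1: add {delta} — delta (White) has delta→mike.
A2 = A1; e.g. lima (Black) can still go to echo. Fixed point.
White's winning region = {delta, mike}.

delta, mike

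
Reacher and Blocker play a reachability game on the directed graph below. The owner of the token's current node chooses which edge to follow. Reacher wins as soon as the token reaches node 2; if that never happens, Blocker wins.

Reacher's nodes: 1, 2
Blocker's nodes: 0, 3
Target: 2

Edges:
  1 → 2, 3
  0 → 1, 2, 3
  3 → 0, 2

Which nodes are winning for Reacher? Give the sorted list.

1, 2

A0 = {2}
A1: add {1} — 1 (Reacher) has 1→2.
A2 = A1; e.g. 0 (Blocker) can still go to 3. Fixed point.
Reacher's winning region = {1, 2}.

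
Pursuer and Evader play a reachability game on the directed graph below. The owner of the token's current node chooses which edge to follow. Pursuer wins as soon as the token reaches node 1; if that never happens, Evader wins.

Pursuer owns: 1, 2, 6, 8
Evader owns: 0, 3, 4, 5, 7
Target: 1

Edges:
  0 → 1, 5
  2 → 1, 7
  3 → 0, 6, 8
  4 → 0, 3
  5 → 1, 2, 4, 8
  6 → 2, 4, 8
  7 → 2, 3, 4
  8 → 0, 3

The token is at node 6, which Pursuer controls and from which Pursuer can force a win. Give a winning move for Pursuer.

2

A0 = {1}
A1: add {2} — 2 (Pursuer) has 2→1.
A2: add {6} — 6 (Pursuer) has 6→2.
A3 = A2; e.g. 0 (Evader) can still go to 5. Fixed point.
From 6, successor 2 is in the attractor (rank 1); the other successors 4, 8 are not.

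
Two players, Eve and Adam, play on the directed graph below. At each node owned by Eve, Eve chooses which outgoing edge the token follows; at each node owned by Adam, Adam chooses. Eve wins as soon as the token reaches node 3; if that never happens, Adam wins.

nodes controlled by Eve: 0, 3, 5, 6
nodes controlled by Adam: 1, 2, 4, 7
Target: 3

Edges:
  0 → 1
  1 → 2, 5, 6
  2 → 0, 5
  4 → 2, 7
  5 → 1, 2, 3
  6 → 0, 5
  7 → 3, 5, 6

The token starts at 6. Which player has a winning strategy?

Eve

A0 = {3}
A1: add {5} — 5 (Eve) has 5→3.
A2: add {6} — 6 (Eve) has 6→5.
6 ∈ A2, so Eve can force the target.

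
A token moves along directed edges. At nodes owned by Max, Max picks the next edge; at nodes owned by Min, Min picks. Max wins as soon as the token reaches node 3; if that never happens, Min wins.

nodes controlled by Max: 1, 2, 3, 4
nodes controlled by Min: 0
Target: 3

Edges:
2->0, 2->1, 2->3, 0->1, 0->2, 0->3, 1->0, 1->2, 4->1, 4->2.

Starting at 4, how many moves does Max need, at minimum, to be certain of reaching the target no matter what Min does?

A0 = {3}
A1: add {2} — 2 (Max) has 2→3.
A2: add {1, 4} — 1 (Max) has 1→2; 4 (Max) has 4→2.
4 enters the attractor at level 2, so Max can force the target in 2 moves from there.

2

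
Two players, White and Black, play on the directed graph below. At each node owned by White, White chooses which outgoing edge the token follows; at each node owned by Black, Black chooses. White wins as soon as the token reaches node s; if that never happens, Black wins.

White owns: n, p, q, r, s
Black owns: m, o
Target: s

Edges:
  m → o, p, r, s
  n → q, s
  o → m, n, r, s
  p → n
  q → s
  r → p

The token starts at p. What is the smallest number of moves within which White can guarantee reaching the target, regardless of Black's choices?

2

A0 = {s}
A1: add {n, q} — n (White) has n→s; q (White) has q→s.
A2: add {p} — p (White) has p→n.
p enters the attractor at level 2, so White can force the target in 2 moves from there.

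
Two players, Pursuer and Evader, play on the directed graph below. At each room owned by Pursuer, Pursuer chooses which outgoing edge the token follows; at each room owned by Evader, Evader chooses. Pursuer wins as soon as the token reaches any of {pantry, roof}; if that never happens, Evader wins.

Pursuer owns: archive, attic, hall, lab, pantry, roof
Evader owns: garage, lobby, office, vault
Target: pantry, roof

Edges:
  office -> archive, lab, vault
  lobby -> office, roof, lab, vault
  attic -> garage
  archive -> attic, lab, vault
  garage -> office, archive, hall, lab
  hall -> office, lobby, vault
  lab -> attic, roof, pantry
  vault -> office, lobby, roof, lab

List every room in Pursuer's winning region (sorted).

A0 = {pantry, roof}
A1: add {lab} — lab (Pursuer) has lab→roof.
A2: add {archive} — archive (Pursuer) has archive→lab.
A3 = A2; e.g. office (Evader) can still go to vault. Fixed point.
Pursuer's winning region = {archive, lab, pantry, roof}.

archive, lab, pantry, roof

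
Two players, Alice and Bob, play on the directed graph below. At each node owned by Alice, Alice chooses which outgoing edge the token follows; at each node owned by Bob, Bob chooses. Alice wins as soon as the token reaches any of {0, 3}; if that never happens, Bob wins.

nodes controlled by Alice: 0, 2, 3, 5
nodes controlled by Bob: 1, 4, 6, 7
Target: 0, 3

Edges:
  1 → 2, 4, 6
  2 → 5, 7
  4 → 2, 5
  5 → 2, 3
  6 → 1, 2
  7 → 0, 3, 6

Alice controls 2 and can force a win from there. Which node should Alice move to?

5

A0 = {0, 3}
A1: add {5} — 5 (Alice) has 5→3.
A2: add {2} — 2 (Alice) has 2→5.
A3: add {4} — 4 (Bob): all of {2, 5} already in.
A4 = A3; e.g. 1 (Bob) can still go to 6. Fixed point.
From 2, successor 5 is in the attractor (rank 1); the other successor 7 is not.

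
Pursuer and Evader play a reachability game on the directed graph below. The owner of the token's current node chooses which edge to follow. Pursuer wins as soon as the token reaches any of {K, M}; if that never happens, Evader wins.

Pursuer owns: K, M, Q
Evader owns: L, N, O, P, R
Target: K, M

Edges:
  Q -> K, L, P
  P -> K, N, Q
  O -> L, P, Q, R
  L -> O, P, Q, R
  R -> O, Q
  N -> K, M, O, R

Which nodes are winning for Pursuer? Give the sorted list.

K, M, Q

A0 = {K, M}
A1: add {Q} — Q (Pursuer) has Q→K.
A2 = A1; e.g. L (Evader) can still go to O. Fixed point.
Pursuer's winning region = {K, M, Q}.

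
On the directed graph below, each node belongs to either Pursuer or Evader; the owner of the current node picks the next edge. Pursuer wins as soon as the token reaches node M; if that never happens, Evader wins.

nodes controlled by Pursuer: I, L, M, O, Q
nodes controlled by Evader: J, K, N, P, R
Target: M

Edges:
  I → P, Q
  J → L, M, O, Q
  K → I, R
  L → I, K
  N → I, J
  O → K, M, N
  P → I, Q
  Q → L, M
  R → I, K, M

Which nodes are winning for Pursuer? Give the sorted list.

A0 = {M}
A1: add {O, Q} — O (Pursuer) has O→M; Q (Pursuer) has Q→M.
A2: add {I} — I (Pursuer) has I→Q.
A3: add {L, P} — L (Pursuer) has L→I; P (Evader): all of {I, Q} already in.
A4: add {J} — J (Evader): all of {L, M, O, Q} already in.
A5: add {N} — N (Evader): all of {I, J} already in.
A6 = A5; e.g. K (Evader) can still go to R. Fixed point.
Pursuer's winning region = {I, J, L, M, N, O, P, Q}.

I, J, L, M, N, O, P, Q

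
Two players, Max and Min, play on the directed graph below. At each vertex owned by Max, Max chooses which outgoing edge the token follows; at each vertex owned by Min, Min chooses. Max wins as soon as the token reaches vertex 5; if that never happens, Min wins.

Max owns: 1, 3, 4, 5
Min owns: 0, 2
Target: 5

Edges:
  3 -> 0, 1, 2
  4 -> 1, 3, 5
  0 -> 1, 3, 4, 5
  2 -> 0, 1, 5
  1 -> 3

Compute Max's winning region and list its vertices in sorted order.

A0 = {5}
A1: add {4} — 4 (Max) has 4→5.
A2 = A1; e.g. 0 (Min) can still go to 1. Fixed point.
Max's winning region = {4, 5}.

4, 5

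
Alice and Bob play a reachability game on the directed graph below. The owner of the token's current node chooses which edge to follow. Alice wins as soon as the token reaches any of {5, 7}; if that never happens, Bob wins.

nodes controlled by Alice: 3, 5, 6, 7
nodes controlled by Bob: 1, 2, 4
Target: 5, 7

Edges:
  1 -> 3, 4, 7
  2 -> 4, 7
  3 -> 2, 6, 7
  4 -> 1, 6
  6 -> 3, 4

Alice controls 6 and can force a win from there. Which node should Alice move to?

A0 = {5, 7}
A1: add {3} — 3 (Alice) has 3→7.
A2: add {6} — 6 (Alice) has 6→3.
A3 = A2; e.g. 1 (Bob) can still go to 4. Fixed point.
From 6, successor 3 is in the attractor (rank 1); the other successor 4 is not.

3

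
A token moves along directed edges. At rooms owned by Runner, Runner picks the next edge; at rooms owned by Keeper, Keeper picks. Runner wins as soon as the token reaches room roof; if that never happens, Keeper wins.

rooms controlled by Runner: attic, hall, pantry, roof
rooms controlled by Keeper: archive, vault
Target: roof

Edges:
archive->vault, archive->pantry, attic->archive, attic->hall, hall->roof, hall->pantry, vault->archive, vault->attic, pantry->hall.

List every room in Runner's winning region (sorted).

attic, hall, pantry, roof

A0 = {roof}
A1: add {hall} — hall (Runner) has hall→roof.
A2: add {attic, pantry} — attic (Runner) has attic→hall; pantry (Runner) has pantry→hall.
A3 = A2; e.g. archive (Keeper) can still go to vault. Fixed point.
Runner's winning region = {attic, hall, pantry, roof}.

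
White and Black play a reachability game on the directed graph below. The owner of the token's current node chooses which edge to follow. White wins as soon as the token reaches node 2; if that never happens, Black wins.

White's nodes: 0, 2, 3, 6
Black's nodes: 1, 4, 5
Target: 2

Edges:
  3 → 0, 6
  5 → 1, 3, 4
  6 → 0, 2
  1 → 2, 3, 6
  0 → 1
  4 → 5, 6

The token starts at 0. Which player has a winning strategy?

White

A0 = {2}
A1: add {6} — 6 (White) has 6→2.
A2: add {3} — 3 (White) has 3→6.
A3: add {1} — 1 (Black): all of {2, 3, 6} already in.
A4: add {0} — 0 (White) has 0→1.
A5 = A4; e.g. 4 (Black) can still go to 5. Fixed point.
0 ∈ A4, so White can force the target.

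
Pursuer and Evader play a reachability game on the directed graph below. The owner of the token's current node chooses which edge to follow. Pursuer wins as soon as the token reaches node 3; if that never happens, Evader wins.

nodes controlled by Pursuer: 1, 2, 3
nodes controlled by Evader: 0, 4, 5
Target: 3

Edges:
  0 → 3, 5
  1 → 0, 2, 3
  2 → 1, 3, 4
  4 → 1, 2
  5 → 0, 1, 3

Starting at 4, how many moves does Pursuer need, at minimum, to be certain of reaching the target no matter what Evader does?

A0 = {3}
A1: add {1, 2} — 1 (Pursuer) has 1→3; 2 (Pursuer) has 2→3.
A2: add {4} — 4 (Evader): all of {1, 2} already in.
A3 = A2; e.g. 0 (Evader) can still go to 5. Fixed point.
4 enters the attractor at level 2, so Pursuer can force the target in 2 moves from there.

2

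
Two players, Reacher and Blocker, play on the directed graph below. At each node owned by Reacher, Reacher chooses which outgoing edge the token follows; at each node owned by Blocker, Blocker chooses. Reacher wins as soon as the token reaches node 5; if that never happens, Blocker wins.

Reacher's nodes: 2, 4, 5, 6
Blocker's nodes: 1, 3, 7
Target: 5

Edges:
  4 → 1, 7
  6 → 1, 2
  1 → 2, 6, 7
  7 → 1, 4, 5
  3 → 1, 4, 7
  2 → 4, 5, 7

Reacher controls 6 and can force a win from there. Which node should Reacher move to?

A0 = {5}
A1: add {2} — 2 (Reacher) has 2→5.
A2: add {6} — 6 (Reacher) has 6→2.
A3 = A2; e.g. 1 (Blocker) can still go to 7. Fixed point.
From 6, successor 2 is in the attractor (rank 1); the other successor 1 is not.

2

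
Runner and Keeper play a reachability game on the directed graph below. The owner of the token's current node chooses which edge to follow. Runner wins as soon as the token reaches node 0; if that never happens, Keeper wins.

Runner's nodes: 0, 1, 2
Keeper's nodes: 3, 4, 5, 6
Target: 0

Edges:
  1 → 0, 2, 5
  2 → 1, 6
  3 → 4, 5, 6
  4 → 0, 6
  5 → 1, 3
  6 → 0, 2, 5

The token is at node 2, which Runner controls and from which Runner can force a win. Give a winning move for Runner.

A0 = {0}
A1: add {1} — 1 (Runner) has 1→0.
A2: add {2} — 2 (Runner) has 2→1.
A3 = A2; e.g. 3 (Keeper) can still go to 4. Fixed point.
From 2, successor 1 is in the attractor (rank 1); the other successor 6 is not.

1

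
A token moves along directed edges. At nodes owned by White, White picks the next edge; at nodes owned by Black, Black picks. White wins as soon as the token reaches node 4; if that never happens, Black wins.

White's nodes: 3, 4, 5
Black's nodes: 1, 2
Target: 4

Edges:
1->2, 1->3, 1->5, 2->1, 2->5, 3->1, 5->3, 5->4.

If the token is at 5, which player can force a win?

A0 = {4}
A1: add {5} — 5 (White) has 5→4.
A2 = A1; e.g. 1 (Black) can still go to 2. Fixed point.
5 ∈ A1, so White can force the target.

White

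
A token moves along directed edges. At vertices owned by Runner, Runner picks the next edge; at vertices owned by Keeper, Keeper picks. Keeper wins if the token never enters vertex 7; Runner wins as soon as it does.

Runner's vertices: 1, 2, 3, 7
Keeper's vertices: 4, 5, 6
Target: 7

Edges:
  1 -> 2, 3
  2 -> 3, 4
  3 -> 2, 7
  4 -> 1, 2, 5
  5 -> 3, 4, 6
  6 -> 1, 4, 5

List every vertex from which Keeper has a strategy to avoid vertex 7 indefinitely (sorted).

4, 5, 6

A0 = {7}
A1: add {3} — 3 (Runner) has 3→7.
A2: add {1, 2} — 1 (Runner) has 1→3; 2 (Runner) has 2→3.
A3 = A2; e.g. 4 (Keeper) can still go to 5. Fixed point.
Runner's attractor = {1, 2, 3, 7}; Keeper avoids the target exactly from the complement.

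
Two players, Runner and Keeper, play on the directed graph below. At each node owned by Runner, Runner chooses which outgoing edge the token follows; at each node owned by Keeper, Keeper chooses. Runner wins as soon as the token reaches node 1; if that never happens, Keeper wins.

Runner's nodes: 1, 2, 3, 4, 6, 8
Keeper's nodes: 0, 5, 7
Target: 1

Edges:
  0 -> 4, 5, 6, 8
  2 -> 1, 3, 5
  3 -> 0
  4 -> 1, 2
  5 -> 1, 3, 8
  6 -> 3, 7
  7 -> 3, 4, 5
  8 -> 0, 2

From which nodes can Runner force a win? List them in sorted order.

A0 = {1}
A1: add {2, 4} — 2 (Runner) has 2→1; 4 (Runner) has 4→1.
A2: add {8} — 8 (Runner) has 8→2.
A3 = A2; e.g. 0 (Keeper) can still go to 5. Fixed point.
Runner's winning region = {1, 2, 4, 8}.

1, 2, 4, 8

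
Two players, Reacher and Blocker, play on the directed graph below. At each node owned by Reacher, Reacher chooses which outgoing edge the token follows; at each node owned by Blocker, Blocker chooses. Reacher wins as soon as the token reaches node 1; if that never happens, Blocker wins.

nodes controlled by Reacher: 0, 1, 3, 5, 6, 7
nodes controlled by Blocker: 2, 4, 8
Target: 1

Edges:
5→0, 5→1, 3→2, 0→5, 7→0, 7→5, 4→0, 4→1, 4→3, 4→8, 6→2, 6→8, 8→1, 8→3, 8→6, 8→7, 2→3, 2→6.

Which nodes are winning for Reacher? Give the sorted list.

0, 1, 5, 7

A0 = {1}
A1: add {5} — 5 (Reacher) has 5→1.
A2: add {0, 7} — 0 (Reacher) has 0→5; 7 (Reacher) has 7→5.
A3 = A2; e.g. 2 (Blocker) can still go to 3. Fixed point.
Reacher's winning region = {0, 1, 5, 7}.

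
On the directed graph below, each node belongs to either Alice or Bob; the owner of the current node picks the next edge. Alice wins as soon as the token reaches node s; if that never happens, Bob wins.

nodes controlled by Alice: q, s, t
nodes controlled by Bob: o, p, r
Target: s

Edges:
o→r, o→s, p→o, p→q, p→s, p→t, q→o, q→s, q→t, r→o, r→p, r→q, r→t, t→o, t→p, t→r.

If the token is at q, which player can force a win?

A0 = {s}
A1: add {q} — q (Alice) has q→s.
A2 = A1; e.g. o (Bob) can still go to r. Fixed point.
q ∈ A1, so Alice can force the target.

Alice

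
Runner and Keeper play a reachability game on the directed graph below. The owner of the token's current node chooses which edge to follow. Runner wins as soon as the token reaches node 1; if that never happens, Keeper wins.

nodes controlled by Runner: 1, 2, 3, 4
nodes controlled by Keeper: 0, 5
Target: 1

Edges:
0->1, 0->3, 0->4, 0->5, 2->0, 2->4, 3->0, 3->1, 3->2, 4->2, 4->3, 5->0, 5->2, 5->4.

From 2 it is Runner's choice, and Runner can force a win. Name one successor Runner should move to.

A0 = {1}
A1: add {3} — 3 (Runner) has 3→1.
A2: add {4} — 4 (Runner) has 4→3.
A3: add {2} — 2 (Runner) has 2→4.
A4 = A3; e.g. 0 (Keeper) can still go to 5. Fixed point.
From 2, successor 4 is in the attractor (rank 2); the other successor 0 is not.

4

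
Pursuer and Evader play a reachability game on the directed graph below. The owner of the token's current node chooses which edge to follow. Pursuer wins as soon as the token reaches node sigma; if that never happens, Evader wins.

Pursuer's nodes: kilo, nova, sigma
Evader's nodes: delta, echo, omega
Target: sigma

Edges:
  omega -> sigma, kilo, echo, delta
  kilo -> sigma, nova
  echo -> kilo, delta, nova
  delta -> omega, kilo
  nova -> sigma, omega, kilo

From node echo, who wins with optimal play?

A0 = {sigma}
A1: add {kilo, nova} — kilo (Pursuer) has kilo→sigma; nova (Pursuer) has nova→sigma.
A2 = A1; e.g. omega (Evader) can still go to echo. Fixed point.
echo never enters the attractor, so Evader can avoid the target forever.

Evader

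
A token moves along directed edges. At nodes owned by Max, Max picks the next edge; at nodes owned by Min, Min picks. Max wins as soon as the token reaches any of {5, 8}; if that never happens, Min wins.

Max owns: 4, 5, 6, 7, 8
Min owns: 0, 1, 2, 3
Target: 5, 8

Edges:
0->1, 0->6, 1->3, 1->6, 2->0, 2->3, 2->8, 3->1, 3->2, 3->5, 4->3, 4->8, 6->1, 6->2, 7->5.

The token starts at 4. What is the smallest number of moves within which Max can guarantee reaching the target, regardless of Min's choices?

A0 = {5, 8}
A1: add {4, 7} — 4 (Max) has 4→8; 7 (Max) has 7→5.
A2 = A1; e.g. 0 (Min) can still go to 1. Fixed point.
4 enters the attractor at level 1, so Max can force the target in 1 move from there.

1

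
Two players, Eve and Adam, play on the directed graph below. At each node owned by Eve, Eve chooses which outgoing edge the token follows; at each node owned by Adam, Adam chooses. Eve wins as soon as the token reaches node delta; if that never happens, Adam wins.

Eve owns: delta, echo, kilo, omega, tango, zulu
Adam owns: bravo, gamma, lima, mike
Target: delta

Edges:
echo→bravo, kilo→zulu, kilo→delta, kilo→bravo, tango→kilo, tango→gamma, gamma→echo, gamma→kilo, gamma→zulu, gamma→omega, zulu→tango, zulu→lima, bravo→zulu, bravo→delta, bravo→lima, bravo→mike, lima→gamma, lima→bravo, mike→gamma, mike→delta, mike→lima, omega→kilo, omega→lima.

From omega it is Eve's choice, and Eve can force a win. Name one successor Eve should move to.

kilo

A0 = {delta}
A1: add {kilo} — kilo (Eve) has kilo→delta.
A2: add {omega, tango} — tango (Eve) has tango→kilo; omega (Eve) has omega→kilo.
A3: add {zulu} — zulu (Eve) has zulu→tango.
A4 = A3; e.g. echo (Eve) has no edge into A3. Fixed point.
From omega, successor kilo is in the attractor (rank 1); the other successor lima is not.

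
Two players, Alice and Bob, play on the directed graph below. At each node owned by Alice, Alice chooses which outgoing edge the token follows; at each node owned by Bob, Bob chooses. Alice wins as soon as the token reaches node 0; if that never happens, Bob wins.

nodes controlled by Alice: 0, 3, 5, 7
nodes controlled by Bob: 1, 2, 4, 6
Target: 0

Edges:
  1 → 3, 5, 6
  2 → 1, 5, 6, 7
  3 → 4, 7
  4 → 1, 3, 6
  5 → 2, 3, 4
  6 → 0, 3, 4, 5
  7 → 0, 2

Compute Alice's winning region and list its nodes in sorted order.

A0 = {0}
A1: add {7} — 7 (Alice) has 7→0.
A2: add {3} — 3 (Alice) has 3→7.
A3: add {5} — 5 (Alice) has 5→3.
A4 = A3; e.g. 1 (Bob) can still go to 6. Fixed point.
Alice's winning region = {0, 3, 5, 7}.

0, 3, 5, 7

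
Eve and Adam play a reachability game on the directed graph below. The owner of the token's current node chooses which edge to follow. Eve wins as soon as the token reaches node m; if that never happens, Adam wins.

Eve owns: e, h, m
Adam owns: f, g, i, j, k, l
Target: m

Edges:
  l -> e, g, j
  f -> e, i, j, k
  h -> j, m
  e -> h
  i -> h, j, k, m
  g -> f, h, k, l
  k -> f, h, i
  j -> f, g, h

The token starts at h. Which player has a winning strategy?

Eve

A0 = {m}
A1: add {h} — h (Eve) has h→m.
h ∈ A1, so Eve can force the target.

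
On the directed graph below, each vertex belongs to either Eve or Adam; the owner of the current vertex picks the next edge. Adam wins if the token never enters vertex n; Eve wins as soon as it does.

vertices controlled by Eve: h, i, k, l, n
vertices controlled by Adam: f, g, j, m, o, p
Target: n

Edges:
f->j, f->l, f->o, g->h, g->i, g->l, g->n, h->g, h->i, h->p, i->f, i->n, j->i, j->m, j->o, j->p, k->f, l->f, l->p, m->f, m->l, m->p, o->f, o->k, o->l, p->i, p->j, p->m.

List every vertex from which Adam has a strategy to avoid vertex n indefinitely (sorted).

f, g, j, k, l, m, o, p

A0 = {n}
A1: add {i} — i (Eve) has i→n.
A2: add {h} — h (Eve) has h→i.
A3 = A2; e.g. f (Adam) can still go to j. Fixed point.
Eve's attractor = {h, i, n}; Adam avoids the target exactly from the complement.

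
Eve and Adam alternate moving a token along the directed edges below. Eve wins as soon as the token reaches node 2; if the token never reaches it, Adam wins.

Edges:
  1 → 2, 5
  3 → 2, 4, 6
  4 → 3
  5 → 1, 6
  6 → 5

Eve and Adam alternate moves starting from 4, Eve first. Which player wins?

Adam

Track states (vertex, player-to-move).
A0 = {(2,Eve), (2,Adam)}
A1: add {(1,Eve), (3,Eve)}.
A2: add {(4,Adam)}.
A3 = A2; e.g. (1,Adam) stays out. (4,Eve) never enters ⇒ Adam avoids the target.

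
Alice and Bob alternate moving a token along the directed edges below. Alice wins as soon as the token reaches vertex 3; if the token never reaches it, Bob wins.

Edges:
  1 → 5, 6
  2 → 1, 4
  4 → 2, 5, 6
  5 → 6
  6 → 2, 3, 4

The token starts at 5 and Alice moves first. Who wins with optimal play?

Bob

Track states (vertex, player-to-move).
A0 = {(3,Alice), (3,Bob)}
A1: add {(6,Alice)}.
A2: add {(5,Bob)}.
A3: add {(1,Alice), (4,Alice)}.
A4: add {(2,Bob)}.
A5 = A4; e.g. (1,Bob) stays out. (5,Alice) never enters ⇒ Bob avoids the target.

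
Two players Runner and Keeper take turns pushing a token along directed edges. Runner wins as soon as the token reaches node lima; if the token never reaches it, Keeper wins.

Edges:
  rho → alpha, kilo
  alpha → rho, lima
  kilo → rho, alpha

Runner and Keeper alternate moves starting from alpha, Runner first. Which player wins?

Runner

Track states (vertex, player-to-move).
A0 = {(lima,Runner), (lima,Keeper)}
A1: add {(alpha,Runner)}.
(alpha,Runner) ∈ A1 ⇒ Runner forces the target.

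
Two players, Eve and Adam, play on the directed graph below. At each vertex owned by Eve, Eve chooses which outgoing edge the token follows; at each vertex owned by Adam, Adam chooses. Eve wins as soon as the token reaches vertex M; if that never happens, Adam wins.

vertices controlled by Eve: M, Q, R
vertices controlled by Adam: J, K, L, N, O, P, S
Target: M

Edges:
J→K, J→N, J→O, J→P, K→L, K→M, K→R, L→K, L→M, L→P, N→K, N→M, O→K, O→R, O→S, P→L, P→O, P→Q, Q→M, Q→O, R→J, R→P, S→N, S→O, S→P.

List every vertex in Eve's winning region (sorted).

M, Q

A0 = {M}
A1: add {Q} — Q (Eve) has Q→M.
A2 = A1; e.g. J (Adam) can still go to K. Fixed point.
Eve's winning region = {M, Q}.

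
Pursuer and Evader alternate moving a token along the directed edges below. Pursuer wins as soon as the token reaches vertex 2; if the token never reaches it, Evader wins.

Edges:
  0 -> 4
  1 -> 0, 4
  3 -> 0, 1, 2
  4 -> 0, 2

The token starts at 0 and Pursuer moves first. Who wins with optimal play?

Track states (vertex, player-to-move).
A0 = {(2,Pursuer), (2,Evader)}
A1: add {(3,Pursuer), (4,Pursuer)}.
A2: add {(0,Evader)}.
A3: add {(1,Pursuer)}.
A4 = A3; e.g. (0,Pursuer) stays out. (0,Pursuer) never enters ⇒ Evader avoids the target.

Evader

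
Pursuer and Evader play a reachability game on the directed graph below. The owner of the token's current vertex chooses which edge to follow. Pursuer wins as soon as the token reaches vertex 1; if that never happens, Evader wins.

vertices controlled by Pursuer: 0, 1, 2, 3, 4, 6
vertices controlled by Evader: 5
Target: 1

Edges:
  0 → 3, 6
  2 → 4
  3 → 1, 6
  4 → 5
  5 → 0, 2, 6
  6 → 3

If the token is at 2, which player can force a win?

Evader

A0 = {1}
A1: add {3} — 3 (Pursuer) has 3→1.
A2: add {0, 6} — 0 (Pursuer) has 0→3; 6 (Pursuer) has 6→3.
A3 = A2; e.g. 2 (Pursuer) has no edge into A2. Fixed point.
2 never enters the attractor, so Evader can avoid the target forever.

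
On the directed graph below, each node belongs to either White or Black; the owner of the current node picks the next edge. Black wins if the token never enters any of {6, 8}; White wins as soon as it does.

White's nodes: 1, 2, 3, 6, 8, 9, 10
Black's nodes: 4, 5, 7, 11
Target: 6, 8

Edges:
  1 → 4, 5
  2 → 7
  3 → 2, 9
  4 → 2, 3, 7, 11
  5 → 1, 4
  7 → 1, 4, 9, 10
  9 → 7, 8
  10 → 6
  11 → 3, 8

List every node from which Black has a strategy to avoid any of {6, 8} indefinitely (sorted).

1, 2, 4, 5, 7

A0 = {6, 8}
A1: add {9, 10} — 9 (White) has 9→8; 10 (White) has 10→6.
A2: add {3} — 3 (White) has 3→9.
A3: add {11} — 11 (Black): all of {3, 8} already in.
A4 = A3; e.g. 1 (White) has no edge into A3. Fixed point.
White's attractor = {3, 6, 8, 9, 10, 11}; Black avoids the target exactly from the complement.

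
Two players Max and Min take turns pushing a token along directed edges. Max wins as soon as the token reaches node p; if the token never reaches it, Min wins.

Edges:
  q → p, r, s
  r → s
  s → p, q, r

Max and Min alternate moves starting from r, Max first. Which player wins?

Min

Track states (vertex, player-to-move).
A0 = {(p,Max), (p,Min)}
A1: add {(q,Max), (s,Max)}.
A2: add {(r,Min)}.
A3 = A2; e.g. (q,Min) stays out. (r,Max) never enters ⇒ Min avoids the target.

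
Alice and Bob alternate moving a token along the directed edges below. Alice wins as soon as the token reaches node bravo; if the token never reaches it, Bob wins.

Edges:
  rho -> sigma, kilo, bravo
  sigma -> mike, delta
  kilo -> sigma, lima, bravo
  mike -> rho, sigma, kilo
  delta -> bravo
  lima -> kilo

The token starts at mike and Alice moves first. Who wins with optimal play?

Track states (vertex, player-to-move).
A0 = {(bravo,Alice), (bravo,Bob)}
A1: add {(rho,Alice), (kilo,Alice), (delta,Alice), (delta,Bob)}.
A2: add {(sigma,Alice), (lima,Bob)}.
A3: add {(rho,Bob), (mike,Bob)}.
A4: add {(mike,Alice)}.
(mike,Alice) ∈ A4 ⇒ Alice forces the target.

Alice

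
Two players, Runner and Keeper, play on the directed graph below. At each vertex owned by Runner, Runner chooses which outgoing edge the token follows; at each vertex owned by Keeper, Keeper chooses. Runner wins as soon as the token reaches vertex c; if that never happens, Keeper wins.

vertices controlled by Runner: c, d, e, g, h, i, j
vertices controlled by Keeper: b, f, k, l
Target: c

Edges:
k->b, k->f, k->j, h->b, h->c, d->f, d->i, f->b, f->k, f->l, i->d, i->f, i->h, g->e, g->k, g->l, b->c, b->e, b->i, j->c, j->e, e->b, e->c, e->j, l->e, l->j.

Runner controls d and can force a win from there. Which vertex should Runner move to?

A0 = {c}
A1: add {e, h, j} — e (Runner) has e→c; h (Runner) has h→c; j (Runner) has j→c.
A2: add {g, i, l} — g (Runner) has g→e; i (Runner) has i→h; l (Keeper): all of {e, j} already in.
A3: add {b, d} — b (Keeper): all of {c, e, i} already in; d (Runner) has d→i.
A4 = A3; e.g. f (Keeper) can still go to k. Fixed point.
From d, successor i is in the attractor (rank 2); the other successor f is not.

i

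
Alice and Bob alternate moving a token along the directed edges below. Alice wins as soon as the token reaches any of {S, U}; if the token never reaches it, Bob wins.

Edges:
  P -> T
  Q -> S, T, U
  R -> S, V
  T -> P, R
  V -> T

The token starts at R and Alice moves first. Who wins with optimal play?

Alice

Track states (vertex, player-to-move).
A0 = {(S,Alice), (S,Bob), (U,Alice), (U,Bob)}
A1: add {(Q,Alice), (R,Alice)}.
(R,Alice) ∈ A1 ⇒ Alice forces the target.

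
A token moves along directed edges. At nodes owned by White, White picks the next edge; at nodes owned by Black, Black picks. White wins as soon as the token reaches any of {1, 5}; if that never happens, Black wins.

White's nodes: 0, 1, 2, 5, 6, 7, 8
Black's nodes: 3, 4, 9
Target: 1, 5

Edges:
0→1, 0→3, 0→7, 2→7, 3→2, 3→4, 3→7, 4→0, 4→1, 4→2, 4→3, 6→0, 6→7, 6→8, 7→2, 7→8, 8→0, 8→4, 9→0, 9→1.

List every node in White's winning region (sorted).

0, 1, 2, 5, 6, 7, 8, 9

A0 = {1, 5}
A1: add {0} — 0 (White) has 0→1.
A2: add {6, 8, 9} — 6 (White) has 6→0; 8 (White) has 8→0; 9 (Black): all of {0, 1} already in.
A3: add {7} — 7 (White) has 7→8.
A4: add {2} — 2 (White) has 2→7.
A5 = A4; e.g. 3 (Black) can still go to 4. Fixed point.
White's winning region = {0, 1, 2, 5, 6, 7, 8, 9}.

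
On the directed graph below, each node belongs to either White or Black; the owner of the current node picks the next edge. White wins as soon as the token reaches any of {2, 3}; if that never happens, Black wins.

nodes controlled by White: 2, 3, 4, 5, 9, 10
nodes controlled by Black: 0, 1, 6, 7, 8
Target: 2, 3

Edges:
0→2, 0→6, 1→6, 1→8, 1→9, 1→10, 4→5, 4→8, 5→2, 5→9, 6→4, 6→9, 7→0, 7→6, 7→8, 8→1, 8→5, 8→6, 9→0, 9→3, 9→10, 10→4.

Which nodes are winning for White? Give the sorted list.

A0 = {2, 3}
A1: add {5, 9} — 5 (White) has 5→2; 9 (White) has 9→3.
A2: add {4} — 4 (White) has 4→5.
A3: add {6, 10} — 6 (Black): all of {4, 9} already in; 10 (White) has 10→4.
A4: add {0} — 0 (Black): all of {2, 6} already in.
A5 = A4; e.g. 1 (Black) can still go to 8. Fixed point.
White's winning region = {0, 2, 3, 4, 5, 6, 9, 10}.

0, 2, 3, 4, 5, 6, 9, 10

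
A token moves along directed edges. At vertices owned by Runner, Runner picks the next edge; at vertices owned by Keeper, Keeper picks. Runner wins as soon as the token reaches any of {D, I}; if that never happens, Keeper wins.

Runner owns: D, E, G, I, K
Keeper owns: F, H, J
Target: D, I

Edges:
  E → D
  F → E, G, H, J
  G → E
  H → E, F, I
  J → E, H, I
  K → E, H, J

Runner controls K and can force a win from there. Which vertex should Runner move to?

E

A0 = {D, I}
A1: add {E} — E (Runner) has E→D.
A2: add {G, K} — G (Runner) has G→E; K (Runner) has K→E.
A3 = A2; e.g. F (Keeper) can still go to H. Fixed point.
From K, successor E is in the attractor (rank 1); the other successors H, J are not.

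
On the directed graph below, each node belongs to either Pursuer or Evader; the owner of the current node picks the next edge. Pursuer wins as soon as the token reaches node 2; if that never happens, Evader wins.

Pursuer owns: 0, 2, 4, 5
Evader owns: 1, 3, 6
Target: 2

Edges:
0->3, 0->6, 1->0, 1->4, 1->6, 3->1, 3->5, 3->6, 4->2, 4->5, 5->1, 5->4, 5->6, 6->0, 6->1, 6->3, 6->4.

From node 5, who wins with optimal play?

A0 = {2}
A1: add {4} — 4 (Pursuer) has 4→2.
A2: add {5} — 5 (Pursuer) has 5→4.
A3 = A2; e.g. 0 (Pursuer) has no edge into A2. Fixed point.
5 ∈ A2, so Pursuer can force the target.

Pursuer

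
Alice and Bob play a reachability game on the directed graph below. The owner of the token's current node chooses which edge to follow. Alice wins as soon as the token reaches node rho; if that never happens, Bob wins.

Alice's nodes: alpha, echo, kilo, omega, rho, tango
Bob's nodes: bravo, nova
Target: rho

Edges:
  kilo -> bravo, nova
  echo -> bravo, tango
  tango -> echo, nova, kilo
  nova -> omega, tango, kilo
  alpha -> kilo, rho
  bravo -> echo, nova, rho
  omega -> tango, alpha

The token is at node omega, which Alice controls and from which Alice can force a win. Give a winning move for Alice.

alpha

A0 = {rho}
A1: add {alpha} — alpha (Alice) has alpha→rho.
A2: add {omega} — omega (Alice) has omega→alpha.
A3 = A2; e.g. echo (Alice) has no edge into A2. Fixed point.
From omega, successor alpha is in the attractor (rank 1); the other successor tango is not.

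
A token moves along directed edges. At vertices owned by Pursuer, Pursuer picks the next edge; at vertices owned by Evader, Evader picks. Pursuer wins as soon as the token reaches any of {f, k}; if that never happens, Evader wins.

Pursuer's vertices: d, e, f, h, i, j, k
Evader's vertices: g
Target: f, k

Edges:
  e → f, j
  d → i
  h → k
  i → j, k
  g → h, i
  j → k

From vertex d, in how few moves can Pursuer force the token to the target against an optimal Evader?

2

A0 = {f, k}
A1: add {e, h, i, j} — e (Pursuer) has e→f; h (Pursuer) has h→k; i (Pursuer) has i→k; j (Pursuer) has j→k.
A2: add {d, g} — d (Pursuer) has d→i; g (Evader): all of {h, i} already in.
A2 = all vertices. Fixed point.
d enters the attractor at level 2, so Pursuer can force the target in 2 moves from there.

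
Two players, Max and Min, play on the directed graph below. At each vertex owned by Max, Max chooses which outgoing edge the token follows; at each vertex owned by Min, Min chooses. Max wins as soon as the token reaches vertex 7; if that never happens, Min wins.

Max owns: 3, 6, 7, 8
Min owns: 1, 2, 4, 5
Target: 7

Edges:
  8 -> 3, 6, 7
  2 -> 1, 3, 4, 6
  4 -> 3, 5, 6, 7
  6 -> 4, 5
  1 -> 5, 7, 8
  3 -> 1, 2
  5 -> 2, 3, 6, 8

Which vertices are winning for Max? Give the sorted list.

7, 8

A0 = {7}
A1: add {8} — 8 (Max) has 8→7.
A2 = A1; e.g. 1 (Min) can still go to 5. Fixed point.
Max's winning region = {7, 8}.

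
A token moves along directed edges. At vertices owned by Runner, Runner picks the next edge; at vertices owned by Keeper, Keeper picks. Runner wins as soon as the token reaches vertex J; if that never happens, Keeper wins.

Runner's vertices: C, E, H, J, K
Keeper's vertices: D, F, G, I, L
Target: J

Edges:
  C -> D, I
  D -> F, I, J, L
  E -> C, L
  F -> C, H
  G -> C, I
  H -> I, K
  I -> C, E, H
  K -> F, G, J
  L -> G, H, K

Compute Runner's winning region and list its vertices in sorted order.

H, J, K

A0 = {J}
A1: add {K} — K (Runner) has K→J.
A2: add {H} — H (Runner) has H→K.
A3 = A2; e.g. C (Runner) has no edge into A2. Fixed point.
Runner's winning region = {H, J, K}.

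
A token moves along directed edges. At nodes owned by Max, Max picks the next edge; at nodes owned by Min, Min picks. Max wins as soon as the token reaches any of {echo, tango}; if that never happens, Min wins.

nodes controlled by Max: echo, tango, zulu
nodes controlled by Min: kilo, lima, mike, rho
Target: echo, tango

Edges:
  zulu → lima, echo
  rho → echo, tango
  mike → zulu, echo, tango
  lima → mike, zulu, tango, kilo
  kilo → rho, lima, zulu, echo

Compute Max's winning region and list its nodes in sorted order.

echo, mike, rho, tango, zulu

A0 = {echo, tango}
A1: add {rho, zulu} — rho (Min): all of {echo, tango} already in; zulu (Max) has zulu→echo.
A2: add {mike} — mike (Min): all of {zulu, echo, tango} already in.
A3 = A2; e.g. lima (Min) can still go to kilo. Fixed point.
Max's winning region = {echo, mike, rho, tango, zulu}.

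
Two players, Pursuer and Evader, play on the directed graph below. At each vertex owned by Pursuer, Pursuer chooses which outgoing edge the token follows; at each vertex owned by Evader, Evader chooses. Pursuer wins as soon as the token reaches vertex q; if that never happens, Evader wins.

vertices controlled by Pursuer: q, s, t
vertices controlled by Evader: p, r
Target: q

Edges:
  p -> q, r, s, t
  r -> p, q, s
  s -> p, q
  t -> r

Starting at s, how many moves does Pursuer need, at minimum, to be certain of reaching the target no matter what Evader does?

A0 = {q}
A1: add {s} — s (Pursuer) has s→q.
A2 = A1; e.g. p (Evader) can still go to r. Fixed point.
s enters the attractor at level 1, so Pursuer can force the target in 1 move from there.

1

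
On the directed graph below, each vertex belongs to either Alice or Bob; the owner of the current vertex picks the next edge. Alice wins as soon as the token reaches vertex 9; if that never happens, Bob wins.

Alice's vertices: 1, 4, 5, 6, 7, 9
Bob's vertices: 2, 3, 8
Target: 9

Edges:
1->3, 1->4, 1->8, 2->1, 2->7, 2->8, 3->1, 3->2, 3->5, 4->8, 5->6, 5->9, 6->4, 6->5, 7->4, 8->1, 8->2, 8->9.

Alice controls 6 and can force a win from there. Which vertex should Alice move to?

A0 = {9}
A1: add {5} — 5 (Alice) has 5→9.
A2: add {6} — 6 (Alice) has 6→5.
A3 = A2; e.g. 1 (Alice) has no edge into A2. Fixed point.
From 6, successor 5 is in the attractor (rank 1); the other successor 4 is not.

5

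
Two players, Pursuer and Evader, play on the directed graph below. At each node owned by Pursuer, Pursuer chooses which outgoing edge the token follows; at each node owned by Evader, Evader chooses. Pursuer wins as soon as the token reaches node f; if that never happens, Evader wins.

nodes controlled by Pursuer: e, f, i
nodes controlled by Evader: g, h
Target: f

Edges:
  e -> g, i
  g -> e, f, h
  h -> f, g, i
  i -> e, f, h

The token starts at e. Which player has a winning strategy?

Pursuer

A0 = {f}
A1: add {i} — i (Pursuer) has i→f.
A2: add {e} — e (Pursuer) has e→i.
A3 = A2; e.g. g (Evader) can still go to h. Fixed point.
e ∈ A2, so Pursuer can force the target.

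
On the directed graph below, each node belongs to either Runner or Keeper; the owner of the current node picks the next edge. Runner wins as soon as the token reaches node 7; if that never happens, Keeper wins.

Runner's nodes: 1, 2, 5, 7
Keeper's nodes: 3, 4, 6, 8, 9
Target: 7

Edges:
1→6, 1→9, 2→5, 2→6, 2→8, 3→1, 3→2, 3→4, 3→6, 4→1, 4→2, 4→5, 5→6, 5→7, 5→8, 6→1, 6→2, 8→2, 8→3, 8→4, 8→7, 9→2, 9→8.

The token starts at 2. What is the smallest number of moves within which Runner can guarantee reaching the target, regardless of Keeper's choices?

A0 = {7}
A1: add {5} — 5 (Runner) has 5→7.
A2: add {2} — 2 (Runner) has 2→5.
A3 = A2; e.g. 1 (Runner) has no edge into A2. Fixed point.
2 enters the attractor at level 2, so Runner can force the target in 2 moves from there.

2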